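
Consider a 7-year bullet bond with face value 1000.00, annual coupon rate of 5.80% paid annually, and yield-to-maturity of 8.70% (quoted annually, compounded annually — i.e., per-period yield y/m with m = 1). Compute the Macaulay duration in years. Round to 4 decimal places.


Answer: Macaulay duration = 5.8477 years

Derivation:
Coupon per period c = face * coupon_rate / m = 58.000000
Periods per year m = 1; per-period yield y/m = 0.087000
Number of cashflows N = 7
Cashflows (t years, CF_t, discount factor 1/(1+y/m)^(m*t), PV):
  t = 1.0000: CF_t = 58.000000, DF = 0.919963, PV = 53.357866
  t = 2.0000: CF_t = 58.000000, DF = 0.846332, PV = 49.087273
  t = 3.0000: CF_t = 58.000000, DF = 0.778595, PV = 45.158485
  t = 4.0000: CF_t = 58.000000, DF = 0.716278, PV = 41.544144
  t = 5.0000: CF_t = 58.000000, DF = 0.658950, PV = 38.219084
  t = 6.0000: CF_t = 58.000000, DF = 0.606209, PV = 35.160151
  t = 7.0000: CF_t = 1058.000000, DF = 0.557690, PV = 590.036474
Price P = sum_t PV_t = 852.563476
Macaulay numerator sum_t t * PV_t:
  t * PV_t at t = 1.0000: 53.357866
  t * PV_t at t = 2.0000: 98.174546
  t * PV_t at t = 3.0000: 135.475454
  t * PV_t at t = 4.0000: 166.176577
  t * PV_t at t = 5.0000: 191.095420
  t * PV_t at t = 6.0000: 210.960905
  t * PV_t at t = 7.0000: 4130.255318
Macaulay duration D = (sum_t t * PV_t) / P = 4985.496086 / 852.563476 = 5.847654


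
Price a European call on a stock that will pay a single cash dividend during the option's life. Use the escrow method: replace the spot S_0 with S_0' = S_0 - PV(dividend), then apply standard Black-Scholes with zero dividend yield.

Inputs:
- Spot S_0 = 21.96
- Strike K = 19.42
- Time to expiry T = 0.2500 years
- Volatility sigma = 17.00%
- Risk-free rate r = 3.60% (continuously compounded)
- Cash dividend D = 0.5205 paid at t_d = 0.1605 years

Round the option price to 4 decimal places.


PV(D) = D * exp(-r * t_d) = 0.5205 * 0.99423866 = 0.51750122
S_0' = S_0 - PV(D) = 21.9600 - 0.51750122 = 21.44249878
d1 = (ln(S_0'/K) + (r + sigma^2/2)*T) / (sigma*sqrt(T)) = 1.31392840
d2 = d1 - sigma*sqrt(T) = 1.22892840
exp(-rT) = 0.99104038
N(d1) = 0.90556485; N(d2) = 0.89045067
C = S_0' * N(d1) - K * exp(-rT) * N(d2) = 21.44249878 * 0.90556485 - 19.4200 * 0.99104038 * 0.89045067 = 2.2800

Answer: Price = 2.2800


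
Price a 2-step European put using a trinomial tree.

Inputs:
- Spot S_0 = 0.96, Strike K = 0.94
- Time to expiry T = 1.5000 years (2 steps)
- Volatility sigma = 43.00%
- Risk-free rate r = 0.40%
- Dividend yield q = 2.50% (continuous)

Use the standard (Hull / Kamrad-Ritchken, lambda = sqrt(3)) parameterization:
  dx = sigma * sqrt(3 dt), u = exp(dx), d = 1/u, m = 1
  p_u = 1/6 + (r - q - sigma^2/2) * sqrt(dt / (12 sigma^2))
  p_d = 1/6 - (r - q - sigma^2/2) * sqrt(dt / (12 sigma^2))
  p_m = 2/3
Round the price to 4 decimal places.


dt = T/N = 0.750000; dx = sigma*sqrt(3*dt) = 0.645000
u = exp(dx) = 1.905987; d = 1/u = 0.524663
p_u = 0.100707, p_m = 0.666667, p_d = 0.232626
Discount per step: exp(-r*dt) = 0.997004
Stock lattice S(k, j) with j the centered position index:
  k=0: S(0,+0) = 0.9600
  k=1: S(1,-1) = 0.5037; S(1,+0) = 0.9600; S(1,+1) = 1.8297
  k=2: S(2,-2) = 0.2643; S(2,-1) = 0.5037; S(2,+0) = 0.9600; S(2,+1) = 1.8297; S(2,+2) = 3.4875
Terminal payoffs V(N, j) = max(K - S_T, 0):
  V(2,-2) = 0.675740; V(2,-1) = 0.436324; V(2,+0) = 0.000000; V(2,+1) = 0.000000; V(2,+2) = 0.000000
Backward induction: V(k, j) = exp(-r*dt) * [p_u * V(k+1, j+1) + p_m * V(k+1, j) + p_d * V(k+1, j-1)]
  V(1,-1) = exp(-r*dt) * [p_u*0.000000 + p_m*0.436324 + p_d*0.675740] = 0.446735
  V(1,+0) = exp(-r*dt) * [p_u*0.000000 + p_m*0.000000 + p_d*0.436324] = 0.101196
  V(1,+1) = exp(-r*dt) * [p_u*0.000000 + p_m*0.000000 + p_d*0.000000] = 0.000000
  V(0,+0) = exp(-r*dt) * [p_u*0.000000 + p_m*0.101196 + p_d*0.446735] = 0.170873

Answer: Price = V(0,0) = 0.1709


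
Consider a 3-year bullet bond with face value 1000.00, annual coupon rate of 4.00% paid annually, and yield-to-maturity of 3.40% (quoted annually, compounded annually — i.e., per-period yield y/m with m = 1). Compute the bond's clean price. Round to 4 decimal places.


Coupon per period c = face * coupon_rate / m = 40.000000
Periods per year m = 1; per-period yield y/m = 0.034000
Number of cashflows N = 3
Cashflows (t years, CF_t, discount factor 1/(1+y/m)^(m*t), PV):
  t = 1.0000: CF_t = 40.000000, DF = 0.967118, PV = 38.684720
  t = 2.0000: CF_t = 40.000000, DF = 0.935317, PV = 37.412688
  t = 3.0000: CF_t = 1040.000000, DF = 0.904562, PV = 940.744576
Price P = sum_t PV_t = 1016.841984

Answer: Price = 1016.8420


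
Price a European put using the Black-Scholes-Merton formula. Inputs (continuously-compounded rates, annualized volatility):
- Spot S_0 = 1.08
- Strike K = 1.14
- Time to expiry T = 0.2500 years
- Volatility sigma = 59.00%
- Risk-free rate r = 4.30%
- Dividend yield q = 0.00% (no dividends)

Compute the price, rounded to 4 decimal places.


d1 = (ln(S/K) + (r - q + 0.5*sigma^2) * T) / (sigma * sqrt(T)) = 0.00066196
d2 = d1 - sigma * sqrt(T) = -0.29433804
exp(-rT) = 0.98930757; exp(-qT) = 1.00000000
P = K * exp(-rT) * N(-d2) - S_0 * exp(-qT) * N(-d1)
N(-d1) = 0.49973592; N(-d2) = 0.61575020
P = 1.1400 * 0.98930757 * 0.61575020 - 1.0800 * 1.00000000 * 0.49973592 = 0.1547

Answer: Price = 0.1547


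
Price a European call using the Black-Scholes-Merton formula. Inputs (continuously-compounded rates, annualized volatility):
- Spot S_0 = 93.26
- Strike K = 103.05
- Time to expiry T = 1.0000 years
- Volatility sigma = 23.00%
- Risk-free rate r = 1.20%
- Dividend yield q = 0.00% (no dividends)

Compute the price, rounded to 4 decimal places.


Answer: Price = 5.2898

Derivation:
d1 = (ln(S/K) + (r - q + 0.5*sigma^2) * T) / (sigma * sqrt(T)) = -0.26683920
d2 = d1 - sigma * sqrt(T) = -0.49683920
exp(-rT) = 0.98807171; exp(-qT) = 1.00000000
C = S_0 * exp(-qT) * N(d1) - K * exp(-rT) * N(d2)
N(d1) = 0.39479649; N(d2) = 0.30965122
C = 93.2600 * 1.00000000 * 0.39479649 - 103.0500 * 0.98807171 * 0.30965122 = 5.2898


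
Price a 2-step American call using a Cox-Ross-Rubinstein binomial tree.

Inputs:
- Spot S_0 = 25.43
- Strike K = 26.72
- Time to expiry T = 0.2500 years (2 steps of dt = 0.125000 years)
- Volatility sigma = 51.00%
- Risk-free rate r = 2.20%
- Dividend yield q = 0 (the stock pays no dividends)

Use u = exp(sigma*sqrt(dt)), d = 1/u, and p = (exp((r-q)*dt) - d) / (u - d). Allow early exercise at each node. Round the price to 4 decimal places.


Answer: Price = V(0,0) = 2.0759

Derivation:
dt = T/N = 0.125000
u = exp(sigma*sqrt(dt)) = 1.197591; d = 1/u = 0.835009
p = (exp((r-q)*dt) - d) / (u - d) = 0.462639
Discount per step: exp(-r*dt) = 0.997254
Stock lattice S(k, i) with i counting down-moves:
  k=0: S(0,0) = 25.4300
  k=1: S(1,0) = 30.4547; S(1,1) = 21.2343
  k=2: S(2,0) = 36.4723; S(2,1) = 25.4300; S(2,2) = 17.7308
Terminal payoffs V(N, i) = max(S_T - K, 0):
  V(2,0) = 9.752335; V(2,1) = 0.000000; V(2,2) = 0.000000
Backward induction: V(k, i) = exp(-r*dt) * [p * V(k+1, i) + (1-p) * V(k+1, i+1)]; then take max(V_cont, immediate exercise) for American.
  V(1,0) = exp(-r*dt) * [p*9.752335 + (1-p)*0.000000] = 4.499416; exercise = 3.734745; V(1,0) = max -> 4.499416
  V(1,1) = exp(-r*dt) * [p*0.000000 + (1-p)*0.000000] = 0.000000; exercise = 0.000000; V(1,1) = max -> 0.000000
  V(0,0) = exp(-r*dt) * [p*4.499416 + (1-p)*0.000000] = 2.075887; exercise = 0.000000; V(0,0) = max -> 2.075887


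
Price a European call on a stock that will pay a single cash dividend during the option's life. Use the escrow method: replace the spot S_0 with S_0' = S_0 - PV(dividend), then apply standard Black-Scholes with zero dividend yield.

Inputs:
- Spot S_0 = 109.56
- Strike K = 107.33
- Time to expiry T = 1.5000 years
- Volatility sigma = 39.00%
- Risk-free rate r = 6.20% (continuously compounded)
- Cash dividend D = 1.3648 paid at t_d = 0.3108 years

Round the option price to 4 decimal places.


Answer: Price = 25.0822

Derivation:
PV(D) = D * exp(-r * t_d) = 1.3648 * 0.98091487 = 1.33875262
S_0' = S_0 - PV(D) = 109.5600 - 1.33875262 = 108.22124738
d1 = (ln(S_0'/K) + (r + sigma^2/2)*T) / (sigma*sqrt(T)) = 0.45084119
d2 = d1 - sigma*sqrt(T) = -0.02680931
exp(-rT) = 0.91119350
N(d1) = 0.67394799; N(d2) = 0.48930591
C = S_0' * N(d1) - K * exp(-rT) * N(d2) = 108.22124738 * 0.67394799 - 107.3300 * 0.91119350 * 0.48930591 = 25.0822


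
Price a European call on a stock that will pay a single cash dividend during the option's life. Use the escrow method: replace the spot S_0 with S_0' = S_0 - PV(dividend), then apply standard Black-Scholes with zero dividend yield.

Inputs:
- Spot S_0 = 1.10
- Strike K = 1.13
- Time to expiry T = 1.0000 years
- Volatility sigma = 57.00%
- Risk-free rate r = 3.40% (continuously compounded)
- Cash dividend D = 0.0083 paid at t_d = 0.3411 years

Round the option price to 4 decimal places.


PV(D) = D * exp(-r * t_d) = 0.0083 * 0.98846959 = 0.00820430
S_0' = S_0 - PV(D) = 1.1000 - 0.00820430 = 1.09179570
d1 = (ln(S_0'/K) + (r + sigma^2/2)*T) / (sigma*sqrt(T)) = 0.28430902
d2 = d1 - sigma*sqrt(T) = -0.28569098
exp(-rT) = 0.96657150
N(d1) = 0.61191321; N(d2) = 0.38755741
C = S_0' * N(d1) - K * exp(-rT) * N(d2) = 1.09179570 * 0.61191321 - 1.1300 * 0.96657150 * 0.38755741 = 0.2448

Answer: Price = 0.2448


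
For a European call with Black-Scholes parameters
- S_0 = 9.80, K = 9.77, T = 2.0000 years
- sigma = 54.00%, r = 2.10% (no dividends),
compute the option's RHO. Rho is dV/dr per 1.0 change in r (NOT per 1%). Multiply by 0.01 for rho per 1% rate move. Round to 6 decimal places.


d1 = 0.4408495459; d2 = -0.3228257778
phi(d1) = 0.3619994110; exp(-qT) = 1.0000000000; exp(-rT) = 0.9588697806
N(d2) = 0.3734135947
Rho = K*T*exp(-rT)*N(d2) = 9.7700 * 2.0000 * 0.9588697806 * 0.3734135947 = 6.996395

Answer: Rho = 6.996395


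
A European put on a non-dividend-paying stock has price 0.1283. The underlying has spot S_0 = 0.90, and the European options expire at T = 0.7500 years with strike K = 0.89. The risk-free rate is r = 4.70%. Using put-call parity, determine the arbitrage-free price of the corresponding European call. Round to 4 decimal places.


Answer: Call price = 0.1691

Derivation:
Put-call parity: C - P = S_0 * exp(-qT) - K * exp(-rT).
S_0 * exp(-qT) = 0.9000 * 1.00000000 = 0.90000000
K * exp(-rT) = 0.8900 * 0.96536405 = 0.85917400
C = P + S*exp(-qT) - K*exp(-rT)
C = 0.1283 + 0.90000000 - 0.85917400 = 0.1691


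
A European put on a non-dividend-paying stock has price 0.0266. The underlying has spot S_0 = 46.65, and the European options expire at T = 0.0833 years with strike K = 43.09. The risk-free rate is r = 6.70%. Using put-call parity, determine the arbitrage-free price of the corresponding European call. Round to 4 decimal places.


Put-call parity: C - P = S_0 * exp(-qT) - K * exp(-rT).
S_0 * exp(-qT) = 46.6500 * 1.00000000 = 46.65000000
K * exp(-rT) = 43.0900 * 0.99443445 = 42.85018025
C = P + S*exp(-qT) - K*exp(-rT)
C = 0.0266 + 46.65000000 - 42.85018025 = 3.8264

Answer: Call price = 3.8264


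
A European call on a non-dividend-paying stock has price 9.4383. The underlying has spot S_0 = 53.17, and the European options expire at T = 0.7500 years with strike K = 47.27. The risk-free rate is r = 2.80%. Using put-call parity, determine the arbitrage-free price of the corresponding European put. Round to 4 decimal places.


Put-call parity: C - P = S_0 * exp(-qT) - K * exp(-rT).
S_0 * exp(-qT) = 53.1700 * 1.00000000 = 53.17000000
K * exp(-rT) = 47.2700 * 0.97921896 = 46.28768046
P = C - S*exp(-qT) + K*exp(-rT)
P = 9.4383 - 53.17000000 + 46.28768046 = 2.5560

Answer: Put price = 2.5560


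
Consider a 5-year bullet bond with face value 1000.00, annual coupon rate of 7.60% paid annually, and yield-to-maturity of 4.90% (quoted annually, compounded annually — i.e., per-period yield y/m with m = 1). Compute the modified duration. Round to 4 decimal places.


Answer: Modified duration = 4.1765

Derivation:
Coupon per period c = face * coupon_rate / m = 76.000000
Periods per year m = 1; per-period yield y/m = 0.049000
Number of cashflows N = 5
Cashflows (t years, CF_t, discount factor 1/(1+y/m)^(m*t), PV):
  t = 1.0000: CF_t = 76.000000, DF = 0.953289, PV = 72.449952
  t = 2.0000: CF_t = 76.000000, DF = 0.908760, PV = 69.065731
  t = 3.0000: CF_t = 76.000000, DF = 0.866310, PV = 65.839592
  t = 4.0000: CF_t = 76.000000, DF = 0.825844, PV = 62.764148
  t = 5.0000: CF_t = 1076.000000, DF = 0.787268, PV = 847.100290
Price P = sum_t PV_t = 1117.219713
First compute Macaulay numerator sum_t t * PV_t:
  t * PV_t at t = 1.0000: 72.449952
  t * PV_t at t = 2.0000: 138.131463
  t * PV_t at t = 3.0000: 197.518775
  t * PV_t at t = 4.0000: 251.056593
  t * PV_t at t = 5.0000: 4235.501449
Macaulay duration D = 4894.658232 / 1117.219713 = 4.381106
Modified duration = D / (1 + y/m) = 4.381106 / (1 + 0.049000) = 4.176460


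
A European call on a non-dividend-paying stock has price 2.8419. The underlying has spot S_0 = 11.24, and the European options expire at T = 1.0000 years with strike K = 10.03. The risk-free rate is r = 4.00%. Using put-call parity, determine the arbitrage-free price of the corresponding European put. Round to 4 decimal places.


Answer: Put price = 1.2386

Derivation:
Put-call parity: C - P = S_0 * exp(-qT) - K * exp(-rT).
S_0 * exp(-qT) = 11.2400 * 1.00000000 = 11.24000000
K * exp(-rT) = 10.0300 * 0.96078944 = 9.63671807
P = C - S*exp(-qT) + K*exp(-rT)
P = 2.8419 - 11.24000000 + 9.63671807 = 1.2386


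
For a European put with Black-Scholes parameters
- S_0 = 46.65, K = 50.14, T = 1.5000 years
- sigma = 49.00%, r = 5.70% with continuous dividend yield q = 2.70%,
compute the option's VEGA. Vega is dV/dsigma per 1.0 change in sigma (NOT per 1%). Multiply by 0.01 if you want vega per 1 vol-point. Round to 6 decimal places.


d1 = 0.2548283072; d2 = -0.3452966797
phi(d1) = 0.3861971586; exp(-qT) = 0.9603091645; exp(-rT) = 0.9180531431
Vega = S * exp(-qT) * phi(d1) * sqrt(T) = 46.6500 * 0.9603091645 * 0.3861971586 * 1.2247448714 = 21.189340

Answer: Vega = 21.189340


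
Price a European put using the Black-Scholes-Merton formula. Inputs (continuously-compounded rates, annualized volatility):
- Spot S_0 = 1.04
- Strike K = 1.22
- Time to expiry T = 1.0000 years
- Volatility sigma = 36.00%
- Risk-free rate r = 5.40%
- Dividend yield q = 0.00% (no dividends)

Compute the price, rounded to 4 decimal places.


Answer: Price = 0.2214

Derivation:
d1 = (ln(S/K) + (r - q + 0.5*sigma^2) * T) / (sigma * sqrt(T)) = -0.11341707
d2 = d1 - sigma * sqrt(T) = -0.47341707
exp(-rT) = 0.94743211; exp(-qT) = 1.00000000
P = K * exp(-rT) * N(-d2) - S_0 * exp(-qT) * N(-d1)
N(-d1) = 0.54515005; N(-d2) = 0.68204217
P = 1.2200 * 0.94743211 * 0.68204217 - 1.0400 * 1.00000000 * 0.54515005 = 0.2214


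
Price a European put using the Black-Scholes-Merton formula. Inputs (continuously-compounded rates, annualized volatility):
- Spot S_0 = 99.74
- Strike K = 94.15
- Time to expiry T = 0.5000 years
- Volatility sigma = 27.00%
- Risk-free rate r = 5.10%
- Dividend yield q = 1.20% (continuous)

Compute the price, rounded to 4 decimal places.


Answer: Price = 4.1610

Derivation:
d1 = (ln(S/K) + (r - q + 0.5*sigma^2) * T) / (sigma * sqrt(T)) = 0.49970212
d2 = d1 - sigma * sqrt(T) = 0.30878329
exp(-rT) = 0.97482238; exp(-qT) = 0.99401796
P = K * exp(-rT) * N(-d2) - S_0 * exp(-qT) * N(-d1)
N(-d1) = 0.30864242; N(-d2) = 0.37874319
P = 94.1500 * 0.97482238 * 0.37874319 - 99.7400 * 0.99401796 * 0.30864242 = 4.1610


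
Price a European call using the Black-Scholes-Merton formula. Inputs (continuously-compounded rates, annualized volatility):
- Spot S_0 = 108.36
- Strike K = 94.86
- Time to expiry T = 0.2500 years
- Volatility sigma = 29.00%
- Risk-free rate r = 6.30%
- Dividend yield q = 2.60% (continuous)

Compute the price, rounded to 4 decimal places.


Answer: Price = 15.5329

Derivation:
d1 = (ln(S/K) + (r - q + 0.5*sigma^2) * T) / (sigma * sqrt(T)) = 1.05392687
d2 = d1 - sigma * sqrt(T) = 0.90892687
exp(-rT) = 0.98437338; exp(-qT) = 0.99352108
C = S_0 * exp(-qT) * N(d1) - K * exp(-rT) * N(d2)
N(d1) = 0.85404180; N(d2) = 0.81830564
C = 108.3600 * 0.99352108 * 0.85404180 - 94.8600 * 0.98437338 * 0.81830564 = 15.5329


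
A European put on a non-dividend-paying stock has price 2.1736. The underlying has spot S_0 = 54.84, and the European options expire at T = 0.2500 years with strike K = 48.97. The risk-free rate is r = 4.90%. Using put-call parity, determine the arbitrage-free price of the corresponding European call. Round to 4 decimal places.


Answer: Call price = 8.6398

Derivation:
Put-call parity: C - P = S_0 * exp(-qT) - K * exp(-rT).
S_0 * exp(-qT) = 54.8400 * 1.00000000 = 54.84000000
K * exp(-rT) = 48.9700 * 0.98782473 = 48.37377682
C = P + S*exp(-qT) - K*exp(-rT)
C = 2.1736 + 54.84000000 - 48.37377682 = 8.6398


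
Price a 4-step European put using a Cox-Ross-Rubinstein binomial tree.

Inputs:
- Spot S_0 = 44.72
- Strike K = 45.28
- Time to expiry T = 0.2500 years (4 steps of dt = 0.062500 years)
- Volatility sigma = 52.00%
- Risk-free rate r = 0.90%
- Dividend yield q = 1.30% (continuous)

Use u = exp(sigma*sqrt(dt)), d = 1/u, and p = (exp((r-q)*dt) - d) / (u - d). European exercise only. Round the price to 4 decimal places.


dt = T/N = 0.062500
u = exp(sigma*sqrt(dt)) = 1.138828; d = 1/u = 0.878095
p = (exp((r-q)*dt) - d) / (u - d) = 0.466587
Discount per step: exp(-r*dt) = 0.999438
Stock lattice S(k, i) with i counting down-moves:
  k=0: S(0,0) = 44.7200
  k=1: S(1,0) = 50.9284; S(1,1) = 39.2684
  k=2: S(2,0) = 57.9987; S(2,1) = 44.7200; S(2,2) = 34.4814
  k=3: S(3,0) = 66.0506; S(3,1) = 50.9284; S(3,2) = 39.2684; S(3,3) = 30.2780
  k=4: S(4,0) = 75.2203; S(4,1) = 57.9987; S(4,2) = 44.7200; S(4,3) = 34.4814; S(4,4) = 26.5870
Terminal payoffs V(N, i) = max(K - S_T, 0):
  V(4,0) = 0.000000; V(4,1) = 0.000000; V(4,2) = 0.560000; V(4,3) = 10.798573; V(4,4) = 18.693041
Backward induction: V(k, i) = exp(-r*dt) * [p * V(k+1, i) + (1-p) * V(k+1, i+1)].
  V(3,0) = exp(-r*dt) * [p*0.000000 + (1-p)*0.000000] = 0.000000
  V(3,1) = exp(-r*dt) * [p*0.000000 + (1-p)*0.560000] = 0.298543
  V(3,2) = exp(-r*dt) * [p*0.560000 + (1-p)*10.798573] = 6.018002
  V(3,3) = exp(-r*dt) * [p*10.798573 + (1-p)*18.693041] = 15.001145
  V(2,0) = exp(-r*dt) * [p*0.000000 + (1-p)*0.298543] = 0.159157
  V(2,1) = exp(-r*dt) * [p*0.298543 + (1-p)*6.018002] = 3.347494
  V(2,2) = exp(-r*dt) * [p*6.018002 + (1-p)*15.001145] = 10.803649
  V(1,0) = exp(-r*dt) * [p*0.159157 + (1-p)*3.347494] = 1.858812
  V(1,1) = exp(-r*dt) * [p*3.347494 + (1-p)*10.803649] = 7.320585
  V(0,0) = exp(-r*dt) * [p*1.858812 + (1-p)*7.320585] = 4.769509

Answer: Price = V(0,0) = 4.7695


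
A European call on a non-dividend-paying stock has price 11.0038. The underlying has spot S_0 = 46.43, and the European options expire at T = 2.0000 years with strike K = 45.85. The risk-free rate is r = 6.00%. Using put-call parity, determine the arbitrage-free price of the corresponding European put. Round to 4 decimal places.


Put-call parity: C - P = S_0 * exp(-qT) - K * exp(-rT).
S_0 * exp(-qT) = 46.4300 * 1.00000000 = 46.43000000
K * exp(-rT) = 45.8500 * 0.88692044 = 40.66530202
P = C - S*exp(-qT) + K*exp(-rT)
P = 11.0038 - 46.43000000 + 40.66530202 = 5.2391

Answer: Put price = 5.2391


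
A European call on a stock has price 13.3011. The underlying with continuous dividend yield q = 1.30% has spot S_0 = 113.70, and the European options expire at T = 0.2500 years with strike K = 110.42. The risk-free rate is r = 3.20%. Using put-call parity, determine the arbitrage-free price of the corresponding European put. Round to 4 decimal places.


Put-call parity: C - P = S_0 * exp(-qT) - K * exp(-rT).
S_0 * exp(-qT) = 113.7000 * 0.99675528 = 113.33107483
K * exp(-rT) = 110.4200 * 0.99203191 = 109.54016404
P = C - S*exp(-qT) + K*exp(-rT)
P = 13.3011 - 113.33107483 + 109.54016404 = 9.5102

Answer: Put price = 9.5102


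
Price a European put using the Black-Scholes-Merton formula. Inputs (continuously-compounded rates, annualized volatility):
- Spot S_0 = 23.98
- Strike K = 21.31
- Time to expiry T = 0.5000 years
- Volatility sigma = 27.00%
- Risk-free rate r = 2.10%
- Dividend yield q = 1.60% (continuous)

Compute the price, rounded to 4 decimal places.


d1 = (ln(S/K) + (r - q + 0.5*sigma^2) * T) / (sigma * sqrt(T)) = 0.72684660
d2 = d1 - sigma * sqrt(T) = 0.53592777
exp(-rT) = 0.98955493; exp(-qT) = 0.99203191
P = K * exp(-rT) * N(-d2) - S_0 * exp(-qT) * N(-d1)
N(-d1) = 0.23365997; N(-d2) = 0.29600424
P = 21.3100 * 0.98955493 * 0.29600424 - 23.9800 * 0.99203191 * 0.23365997 = 0.6834

Answer: Price = 0.6834


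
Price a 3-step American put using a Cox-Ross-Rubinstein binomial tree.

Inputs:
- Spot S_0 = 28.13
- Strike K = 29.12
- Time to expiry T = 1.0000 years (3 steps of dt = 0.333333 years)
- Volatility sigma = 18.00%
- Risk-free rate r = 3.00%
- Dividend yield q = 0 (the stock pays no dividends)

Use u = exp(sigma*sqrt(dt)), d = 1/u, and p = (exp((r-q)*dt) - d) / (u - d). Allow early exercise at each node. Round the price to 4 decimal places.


dt = T/N = 0.333333
u = exp(sigma*sqrt(dt)) = 1.109515; d = 1/u = 0.901295
p = (exp((r-q)*dt) - d) / (u - d) = 0.522310
Discount per step: exp(-r*dt) = 0.990050
Stock lattice S(k, i) with i counting down-moves:
  k=0: S(0,0) = 28.1300
  k=1: S(1,0) = 31.2107; S(1,1) = 25.3534
  k=2: S(2,0) = 34.6287; S(2,1) = 28.1300; S(2,2) = 22.8509
  k=3: S(3,0) = 38.4211; S(3,1) = 31.2107; S(3,2) = 25.3534; S(3,3) = 20.5954
Terminal payoffs V(N, i) = max(K - S_T, 0):
  V(3,0) = 0.000000; V(3,1) = 0.000000; V(3,2) = 3.766581; V(3,3) = 8.524606
Backward induction: V(k, i) = exp(-r*dt) * [p * V(k+1, i) + (1-p) * V(k+1, i+1)]; then take max(V_cont, immediate exercise) for American.
  V(2,0) = exp(-r*dt) * [p*0.000000 + (1-p)*0.000000] = 0.000000; exercise = 0.000000; V(2,0) = max -> 0.000000
  V(2,1) = exp(-r*dt) * [p*0.000000 + (1-p)*3.766581] = 1.781357; exercise = 0.990000; V(2,1) = max -> 1.781357
  V(2,2) = exp(-r*dt) * [p*3.766581 + (1-p)*8.524606] = 5.979351; exercise = 6.269100; V(2,2) = max -> 6.269100
  V(1,0) = exp(-r*dt) * [p*0.000000 + (1-p)*1.781357] = 0.842470; exercise = 0.000000; V(1,0) = max -> 0.842470
  V(1,1) = exp(-r*dt) * [p*1.781357 + (1-p)*6.269100] = 3.886053; exercise = 3.766581; V(1,1) = max -> 3.886053
  V(0,0) = exp(-r*dt) * [p*0.842470 + (1-p)*3.886053] = 2.273512; exercise = 0.990000; V(0,0) = max -> 2.273512

Answer: Price = V(0,0) = 2.2735


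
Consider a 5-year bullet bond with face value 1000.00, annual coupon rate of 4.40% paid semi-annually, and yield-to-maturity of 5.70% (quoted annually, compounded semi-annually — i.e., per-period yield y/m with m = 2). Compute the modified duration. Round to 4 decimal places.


Coupon per period c = face * coupon_rate / m = 22.000000
Periods per year m = 2; per-period yield y/m = 0.028500
Number of cashflows N = 10
Cashflows (t years, CF_t, discount factor 1/(1+y/m)^(m*t), PV):
  t = 0.5000: CF_t = 22.000000, DF = 0.972290, PV = 21.390374
  t = 1.0000: CF_t = 22.000000, DF = 0.945347, PV = 20.797642
  t = 1.5000: CF_t = 22.000000, DF = 0.919152, PV = 20.221334
  t = 2.0000: CF_t = 22.000000, DF = 0.893682, PV = 19.660995
  t = 2.5000: CF_t = 22.000000, DF = 0.868917, PV = 19.116184
  t = 3.0000: CF_t = 22.000000, DF = 0.844840, PV = 18.586470
  t = 3.5000: CF_t = 22.000000, DF = 0.821429, PV = 18.071434
  t = 4.0000: CF_t = 22.000000, DF = 0.798667, PV = 17.570670
  t = 4.5000: CF_t = 22.000000, DF = 0.776536, PV = 17.083782
  t = 5.0000: CF_t = 1022.000000, DF = 0.755018, PV = 771.627924
Price P = sum_t PV_t = 944.126807
First compute Macaulay numerator sum_t t * PV_t:
  t * PV_t at t = 0.5000: 10.695187
  t * PV_t at t = 1.0000: 20.797642
  t * PV_t at t = 1.5000: 30.332000
  t * PV_t at t = 2.0000: 39.321990
  t * PV_t at t = 2.5000: 47.790460
  t * PV_t at t = 3.0000: 55.759409
  t * PV_t at t = 3.5000: 63.250018
  t * PV_t at t = 4.0000: 70.282678
  t * PV_t at t = 4.5000: 76.877018
  t * PV_t at t = 5.0000: 3858.139618
Macaulay duration D = 4273.246021 / 944.126807 = 4.526136
Modified duration = D / (1 + y/m) = 4.526136 / (1 + 0.028500) = 4.400715

Answer: Modified duration = 4.4007


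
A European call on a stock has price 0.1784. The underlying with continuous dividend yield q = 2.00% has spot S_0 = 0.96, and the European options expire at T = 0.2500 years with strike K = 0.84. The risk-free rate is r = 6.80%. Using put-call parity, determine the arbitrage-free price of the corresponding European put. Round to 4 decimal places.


Put-call parity: C - P = S_0 * exp(-qT) - K * exp(-rT).
S_0 * exp(-qT) = 0.9600 * 0.99501248 = 0.95521198
K * exp(-rT) = 0.8400 * 0.98314368 = 0.82584070
P = C - S*exp(-qT) + K*exp(-rT)
P = 0.1784 - 0.95521198 + 0.82584070 = 0.0490

Answer: Put price = 0.0490


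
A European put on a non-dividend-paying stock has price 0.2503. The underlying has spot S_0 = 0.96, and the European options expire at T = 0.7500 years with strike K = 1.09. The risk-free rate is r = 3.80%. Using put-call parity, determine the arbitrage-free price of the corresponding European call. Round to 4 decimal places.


Put-call parity: C - P = S_0 * exp(-qT) - K * exp(-rT).
S_0 * exp(-qT) = 0.9600 * 1.00000000 = 0.96000000
K * exp(-rT) = 1.0900 * 0.97190229 = 1.05937350
C = P + S*exp(-qT) - K*exp(-rT)
C = 0.2503 + 0.96000000 - 1.05937350 = 0.1509

Answer: Call price = 0.1509


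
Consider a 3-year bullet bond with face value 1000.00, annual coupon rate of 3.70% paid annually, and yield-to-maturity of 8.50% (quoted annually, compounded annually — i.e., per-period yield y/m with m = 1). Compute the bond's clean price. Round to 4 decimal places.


Answer: Price = 877.4069

Derivation:
Coupon per period c = face * coupon_rate / m = 37.000000
Periods per year m = 1; per-period yield y/m = 0.085000
Number of cashflows N = 3
Cashflows (t years, CF_t, discount factor 1/(1+y/m)^(m*t), PV):
  t = 1.0000: CF_t = 37.000000, DF = 0.921659, PV = 34.101382
  t = 2.0000: CF_t = 37.000000, DF = 0.849455, PV = 31.429846
  t = 3.0000: CF_t = 1037.000000, DF = 0.782908, PV = 811.875698
Price P = sum_t PV_t = 877.406926


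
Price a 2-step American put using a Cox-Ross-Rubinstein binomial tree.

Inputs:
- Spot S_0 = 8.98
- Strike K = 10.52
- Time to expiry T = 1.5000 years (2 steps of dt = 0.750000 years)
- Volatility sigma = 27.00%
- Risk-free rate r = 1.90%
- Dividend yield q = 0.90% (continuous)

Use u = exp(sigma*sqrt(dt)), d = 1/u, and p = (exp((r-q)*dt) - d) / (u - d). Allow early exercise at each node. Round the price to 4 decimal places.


Answer: Price = V(0,0) = 2.1956

Derivation:
dt = T/N = 0.750000
u = exp(sigma*sqrt(dt)) = 1.263426; d = 1/u = 0.791499
p = (exp((r-q)*dt) - d) / (u - d) = 0.457760
Discount per step: exp(-r*dt) = 0.985851
Stock lattice S(k, i) with i counting down-moves:
  k=0: S(0,0) = 8.9800
  k=1: S(1,0) = 11.3456; S(1,1) = 7.1077
  k=2: S(2,0) = 14.3343; S(2,1) = 8.9800; S(2,2) = 5.6257
Terminal payoffs V(N, i) = max(K - S_T, 0):
  V(2,0) = 0.000000; V(2,1) = 1.540000; V(2,2) = 4.894296
Backward induction: V(k, i) = exp(-r*dt) * [p * V(k+1, i) + (1-p) * V(k+1, i+1)]; then take max(V_cont, immediate exercise) for American.
  V(1,0) = exp(-r*dt) * [p*0.000000 + (1-p)*1.540000] = 0.823234; exercise = 0.000000; V(1,0) = max -> 0.823234
  V(1,1) = exp(-r*dt) * [p*1.540000 + (1-p)*4.894296] = 3.311309; exercise = 3.412340; V(1,1) = max -> 3.412340
  V(0,0) = exp(-r*dt) * [p*0.823234 + (1-p)*3.412340] = 2.195639; exercise = 1.540000; V(0,0) = max -> 2.195639


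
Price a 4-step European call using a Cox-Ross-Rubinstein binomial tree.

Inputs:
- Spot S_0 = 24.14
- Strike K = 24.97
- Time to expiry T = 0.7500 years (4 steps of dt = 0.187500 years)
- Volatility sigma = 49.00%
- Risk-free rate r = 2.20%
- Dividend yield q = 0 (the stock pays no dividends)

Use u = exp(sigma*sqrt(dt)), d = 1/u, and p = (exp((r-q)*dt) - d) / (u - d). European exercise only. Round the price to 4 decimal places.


Answer: Price = V(0,0) = 3.7773

Derivation:
dt = T/N = 0.187500
u = exp(sigma*sqrt(dt)) = 1.236366; d = 1/u = 0.808822
p = (exp((r-q)*dt) - d) / (u - d) = 0.456822
Discount per step: exp(-r*dt) = 0.995883
Stock lattice S(k, i) with i counting down-moves:
  k=0: S(0,0) = 24.1400
  k=1: S(1,0) = 29.8459; S(1,1) = 19.5250
  k=2: S(2,0) = 36.9004; S(2,1) = 24.1400; S(2,2) = 15.7922
  k=3: S(3,0) = 45.6224; S(3,1) = 29.8459; S(3,2) = 19.5250; S(3,3) = 12.7731
  k=4: S(4,0) = 56.4060; S(4,1) = 36.9004; S(4,2) = 24.1400; S(4,3) = 15.7922; S(4,4) = 10.3312
Terminal payoffs V(N, i) = max(S_T - K, 0):
  V(4,0) = 31.435976; V(4,1) = 11.930410; V(4,2) = 0.000000; V(4,3) = 0.000000; V(4,4) = 0.000000
Backward induction: V(k, i) = exp(-r*dt) * [p * V(k+1, i) + (1-p) * V(k+1, i+1)].
  V(3,0) = exp(-r*dt) * [p*31.435976 + (1-p)*11.930410] = 20.755192
  V(3,1) = exp(-r*dt) * [p*11.930410 + (1-p)*0.000000] = 5.427640
  V(3,2) = exp(-r*dt) * [p*0.000000 + (1-p)*0.000000] = 0.000000
  V(3,3) = exp(-r*dt) * [p*0.000000 + (1-p)*0.000000] = 0.000000
  V(2,0) = exp(-r*dt) * [p*20.755192 + (1-p)*5.427640] = 12.378438
  V(2,1) = exp(-r*dt) * [p*5.427640 + (1-p)*0.000000] = 2.469259
  V(2,2) = exp(-r*dt) * [p*0.000000 + (1-p)*0.000000] = 0.000000
  V(1,0) = exp(-r*dt) * [p*12.378438 + (1-p)*2.469259] = 6.967192
  V(1,1) = exp(-r*dt) * [p*2.469259 + (1-p)*0.000000] = 1.123369
  V(0,0) = exp(-r*dt) * [p*6.967192 + (1-p)*1.123369] = 3.777343


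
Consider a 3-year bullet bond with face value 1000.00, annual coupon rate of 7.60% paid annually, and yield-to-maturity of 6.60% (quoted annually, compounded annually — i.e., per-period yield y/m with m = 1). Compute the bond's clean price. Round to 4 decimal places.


Answer: Price = 1026.4361

Derivation:
Coupon per period c = face * coupon_rate / m = 76.000000
Periods per year m = 1; per-period yield y/m = 0.066000
Number of cashflows N = 3
Cashflows (t years, CF_t, discount factor 1/(1+y/m)^(m*t), PV):
  t = 1.0000: CF_t = 76.000000, DF = 0.938086, PV = 71.294559
  t = 2.0000: CF_t = 76.000000, DF = 0.880006, PV = 66.880449
  t = 3.0000: CF_t = 1076.000000, DF = 0.825521, PV = 888.261129
Price P = sum_t PV_t = 1026.436137


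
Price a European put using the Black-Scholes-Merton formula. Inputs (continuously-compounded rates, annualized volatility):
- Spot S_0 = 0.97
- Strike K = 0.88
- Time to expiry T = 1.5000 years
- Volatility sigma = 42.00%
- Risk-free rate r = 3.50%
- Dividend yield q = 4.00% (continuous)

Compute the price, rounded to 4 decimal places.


Answer: Price = 0.1408

Derivation:
d1 = (ln(S/K) + (r - q + 0.5*sigma^2) * T) / (sigma * sqrt(T)) = 0.43191535
d2 = d1 - sigma * sqrt(T) = -0.08247750
exp(-rT) = 0.94885432; exp(-qT) = 0.94176453
P = K * exp(-rT) * N(-d2) - S_0 * exp(-qT) * N(-d1)
N(-d1) = 0.33290147; N(-d2) = 0.53286650
P = 0.8800 * 0.94885432 * 0.53286650 - 0.9700 * 0.94176453 * 0.33290147 = 0.1408


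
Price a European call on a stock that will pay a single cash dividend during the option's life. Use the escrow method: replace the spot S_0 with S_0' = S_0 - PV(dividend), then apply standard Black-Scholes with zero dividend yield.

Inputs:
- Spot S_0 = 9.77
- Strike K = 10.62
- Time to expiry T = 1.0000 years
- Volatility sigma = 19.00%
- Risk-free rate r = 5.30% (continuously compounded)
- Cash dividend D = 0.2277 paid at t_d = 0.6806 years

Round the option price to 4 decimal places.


Answer: Price = 0.5106

Derivation:
PV(D) = D * exp(-r * t_d) = 0.2277 * 0.96457103 = 0.21963282
S_0' = S_0 - PV(D) = 9.7700 - 0.21963282 = 9.55036718
d1 = (ln(S_0'/K) + (r + sigma^2/2)*T) / (sigma*sqrt(T)) = -0.18478639
d2 = d1 - sigma*sqrt(T) = -0.37478639
exp(-rT) = 0.94838001
N(d1) = 0.42669829; N(d2) = 0.35390967
C = S_0' * N(d1) - K * exp(-rT) * N(d2) = 9.55036718 * 0.42669829 - 10.6200 * 0.94838001 * 0.35390967 = 0.5106


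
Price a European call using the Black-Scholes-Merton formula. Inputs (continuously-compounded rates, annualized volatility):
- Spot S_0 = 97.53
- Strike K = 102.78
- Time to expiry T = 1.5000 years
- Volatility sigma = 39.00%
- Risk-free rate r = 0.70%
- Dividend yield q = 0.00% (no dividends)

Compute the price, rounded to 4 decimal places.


Answer: Price = 16.7866

Derivation:
d1 = (ln(S/K) + (r - q + 0.5*sigma^2) * T) / (sigma * sqrt(T)) = 0.15103981
d2 = d1 - sigma * sqrt(T) = -0.32661069
exp(-rT) = 0.98955493; exp(-qT) = 1.00000000
C = S_0 * exp(-qT) * N(d1) - K * exp(-rT) * N(d2)
N(d1) = 0.56002784; N(d2) = 0.37198118
C = 97.5300 * 1.00000000 * 0.56002784 - 102.7800 * 0.98955493 * 0.37198118 = 16.7866


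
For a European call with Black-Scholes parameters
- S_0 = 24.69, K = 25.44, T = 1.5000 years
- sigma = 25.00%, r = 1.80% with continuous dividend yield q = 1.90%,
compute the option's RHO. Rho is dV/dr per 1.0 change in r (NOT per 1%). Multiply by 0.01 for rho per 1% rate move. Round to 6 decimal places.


d1 = 0.0504613336; d2 = -0.2557248842
phi(d1) = 0.3984346810; exp(-qT) = 0.9719022941; exp(-rT) = 0.9733612415
N(d2) = 0.3990816395
Rho = K*T*exp(-rT)*N(d2) = 25.4400 * 1.5000 * 0.9733612415 * 0.3990816395 = 14.823275

Answer: Rho = 14.823275


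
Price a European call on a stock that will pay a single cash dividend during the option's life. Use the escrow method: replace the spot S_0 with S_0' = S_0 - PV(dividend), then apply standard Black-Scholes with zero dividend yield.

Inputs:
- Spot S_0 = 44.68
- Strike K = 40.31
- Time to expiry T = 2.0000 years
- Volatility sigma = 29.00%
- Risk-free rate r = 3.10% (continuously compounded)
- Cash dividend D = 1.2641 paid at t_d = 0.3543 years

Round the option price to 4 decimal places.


Answer: Price = 9.7345

Derivation:
PV(D) = D * exp(-r * t_d) = 1.2641 * 0.98907680 = 1.25029198
S_0' = S_0 - PV(D) = 44.6800 - 1.25029198 = 43.42970802
d1 = (ln(S_0'/K) + (r + sigma^2/2)*T) / (sigma*sqrt(T)) = 0.53799646
d2 = d1 - sigma*sqrt(T) = 0.12787452
exp(-rT) = 0.93988289
N(d1) = 0.70471025; N(d2) = 0.55087586
C = S_0' * N(d1) - K * exp(-rT) * N(d2) = 43.42970802 * 0.70471025 - 40.3100 * 0.93988289 * 0.55087586 = 9.7345


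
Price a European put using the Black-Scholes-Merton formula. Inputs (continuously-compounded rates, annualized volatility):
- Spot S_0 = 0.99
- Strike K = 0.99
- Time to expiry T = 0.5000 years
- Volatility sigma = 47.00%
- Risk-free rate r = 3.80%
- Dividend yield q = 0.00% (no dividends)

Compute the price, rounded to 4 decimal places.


Answer: Price = 0.1203

Derivation:
d1 = (ln(S/K) + (r - q + 0.5*sigma^2) * T) / (sigma * sqrt(T)) = 0.22334043
d2 = d1 - sigma * sqrt(T) = -0.10899976
exp(-rT) = 0.98117936; exp(-qT) = 1.00000000
P = K * exp(-rT) * N(-d2) - S_0 * exp(-qT) * N(-d1)
N(-d1) = 0.41163528; N(-d2) = 0.54339866
P = 0.9900 * 0.98117936 * 0.54339866 - 0.9900 * 1.00000000 * 0.41163528 = 0.1203


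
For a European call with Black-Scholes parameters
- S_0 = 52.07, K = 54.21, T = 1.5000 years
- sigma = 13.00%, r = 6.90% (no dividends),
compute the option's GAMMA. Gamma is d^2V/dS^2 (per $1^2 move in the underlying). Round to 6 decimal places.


d1 = 0.4766994315; d2 = 0.3174825982
phi(d1) = 0.3560942959; exp(-qT) = 1.0000000000; exp(-rT) = 0.9016760227
Gamma = exp(-qT) * phi(d1) / (S * sigma * sqrt(T)) = 1.0000000000 * 0.3560942959 / (52.0700 * 0.1300 * 1.2247448714) = 0.042953

Answer: Gamma = 0.042953


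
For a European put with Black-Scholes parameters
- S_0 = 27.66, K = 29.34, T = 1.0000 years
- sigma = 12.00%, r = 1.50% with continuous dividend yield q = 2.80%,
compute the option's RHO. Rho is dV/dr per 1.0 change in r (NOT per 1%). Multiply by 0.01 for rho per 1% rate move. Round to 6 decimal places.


Answer: Rho = -21.540908

Derivation:
d1 = -0.5397037207; d2 = -0.6597037207
phi(d1) = 0.3448731584; exp(-qT) = 0.9723883668; exp(-rT) = 0.9851119396
N(-d2) = 0.7452780107
Rho = -K*T*exp(-rT)*N(-d2) = -29.3400 * 1.0000 * 0.9851119396 * 0.7452780107 = -21.540908


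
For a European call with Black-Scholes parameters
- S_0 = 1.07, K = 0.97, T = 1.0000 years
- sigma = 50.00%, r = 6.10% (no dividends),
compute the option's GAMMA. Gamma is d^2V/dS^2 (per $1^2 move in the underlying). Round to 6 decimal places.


Answer: Gamma = 0.634514

Derivation:
d1 = 0.5682357119; d2 = 0.0682357119
phi(d1) = 0.3394649948; exp(-qT) = 1.0000000000; exp(-rT) = 0.9408232398
Gamma = exp(-qT) * phi(d1) / (S * sigma * sqrt(T)) = 1.0000000000 * 0.3394649948 / (1.0700 * 0.5000 * 1.0000000000) = 0.634514


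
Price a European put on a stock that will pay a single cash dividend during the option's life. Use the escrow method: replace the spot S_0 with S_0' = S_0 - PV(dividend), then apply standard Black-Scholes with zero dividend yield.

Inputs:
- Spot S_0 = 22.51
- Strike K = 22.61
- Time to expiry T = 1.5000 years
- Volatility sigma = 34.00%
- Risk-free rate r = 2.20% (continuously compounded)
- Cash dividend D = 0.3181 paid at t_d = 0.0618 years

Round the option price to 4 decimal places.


PV(D) = D * exp(-r * t_d) = 0.3181 * 0.99864132 = 0.31766781
S_0' = S_0 - PV(D) = 22.5100 - 0.31766781 = 22.19233219
d1 = (ln(S_0'/K) + (r + sigma^2/2)*T) / (sigma*sqrt(T)) = 0.24267850
d2 = d1 - sigma*sqrt(T) = -0.17373475
exp(-rT) = 0.96753856
N(-d1) = 0.40412723; N(-d2) = 0.56896304
P = K * exp(-rT) * N(-d2) - S_0' * N(-d1) = 22.6100 * 0.96753856 * 0.56896304 - 22.19233219 * 0.40412723 = 3.4781

Answer: Price = 3.4781


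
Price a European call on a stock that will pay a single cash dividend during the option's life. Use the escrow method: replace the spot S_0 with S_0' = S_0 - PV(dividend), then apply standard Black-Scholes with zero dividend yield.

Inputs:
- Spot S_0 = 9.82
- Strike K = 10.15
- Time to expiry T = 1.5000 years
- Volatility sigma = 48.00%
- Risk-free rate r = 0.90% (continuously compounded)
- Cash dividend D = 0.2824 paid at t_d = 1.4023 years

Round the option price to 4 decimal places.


Answer: Price = 2.0316

Derivation:
PV(D) = D * exp(-r * t_d) = 0.2824 * 0.98745861 = 0.27885831
S_0' = S_0 - PV(D) = 9.8200 - 0.27885831 = 9.54114169
d1 = (ln(S_0'/K) + (r + sigma^2/2)*T) / (sigma*sqrt(T)) = 0.21167580
d2 = d1 - sigma*sqrt(T) = -0.37620174
exp(-rT) = 0.98659072
N(d1) = 0.58382001; N(d2) = 0.35338346
C = S_0' * N(d1) - K * exp(-rT) * N(d2) = 9.54114169 * 0.58382001 - 10.1500 * 0.98659072 * 0.35338346 = 2.0316


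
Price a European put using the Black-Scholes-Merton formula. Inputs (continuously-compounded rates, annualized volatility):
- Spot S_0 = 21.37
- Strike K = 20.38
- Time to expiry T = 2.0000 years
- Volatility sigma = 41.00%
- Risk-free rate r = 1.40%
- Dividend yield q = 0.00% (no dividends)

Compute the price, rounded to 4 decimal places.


d1 = (ln(S/K) + (r - q + 0.5*sigma^2) * T) / (sigma * sqrt(T)) = 0.42001115
d2 = d1 - sigma * sqrt(T) = -0.15981641
exp(-rT) = 0.97238837; exp(-qT) = 1.00000000
P = K * exp(-rT) * N(-d2) - S_0 * exp(-qT) * N(-d1)
N(-d1) = 0.33723865; N(-d2) = 0.56348715
P = 20.3800 * 0.97238837 * 0.56348715 - 21.3700 * 1.00000000 * 0.33723865 = 3.9600

Answer: Price = 3.9600


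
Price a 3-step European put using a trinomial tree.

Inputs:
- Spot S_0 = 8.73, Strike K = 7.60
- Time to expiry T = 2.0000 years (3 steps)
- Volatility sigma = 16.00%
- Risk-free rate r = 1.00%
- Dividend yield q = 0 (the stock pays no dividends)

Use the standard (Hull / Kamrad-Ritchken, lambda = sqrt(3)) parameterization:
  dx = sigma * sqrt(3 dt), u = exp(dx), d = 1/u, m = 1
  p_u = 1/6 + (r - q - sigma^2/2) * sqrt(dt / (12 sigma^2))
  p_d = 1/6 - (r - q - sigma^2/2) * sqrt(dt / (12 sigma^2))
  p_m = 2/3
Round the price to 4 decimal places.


dt = T/N = 0.666667; dx = sigma*sqrt(3*dt) = 0.226274
u = exp(dx) = 1.253919; d = 1/u = 0.797499
p_u = 0.162542, p_m = 0.666667, p_d = 0.170791
Discount per step: exp(-r*dt) = 0.993356
Stock lattice S(k, j) with j the centered position index:
  k=0: S(0,+0) = 8.7300
  k=1: S(1,-1) = 6.9622; S(1,+0) = 8.7300; S(1,+1) = 10.9467
  k=2: S(2,-2) = 5.5523; S(2,-1) = 6.9622; S(2,+0) = 8.7300; S(2,+1) = 10.9467; S(2,+2) = 13.7263
  k=3: S(3,-3) = 4.4280; S(3,-2) = 5.5523; S(3,-1) = 6.9622; S(3,+0) = 8.7300; S(3,+1) = 10.9467; S(3,+2) = 13.7263; S(3,+3) = 17.2117
Terminal payoffs V(N, j) = max(K - S_T, 0):
  V(3,-3) = 3.172023; V(3,-2) = 2.047673; V(3,-1) = 0.637830; V(3,+0) = 0.000000; V(3,+1) = 0.000000; V(3,+2) = 0.000000; V(3,+3) = 0.000000
Backward induction: V(k, j) = exp(-r*dt) * [p_u * V(k+1, j+1) + p_m * V(k+1, j) + p_d * V(k+1, j-1)]
  V(2,-2) = exp(-r*dt) * [p_u*0.637830 + p_m*2.047673 + p_d*3.172023] = 1.997185
  V(2,-1) = exp(-r*dt) * [p_u*0.000000 + p_m*0.637830 + p_d*2.047673] = 0.769796
  V(2,+0) = exp(-r*dt) * [p_u*0.000000 + p_m*0.000000 + p_d*0.637830] = 0.108212
  V(2,+1) = exp(-r*dt) * [p_u*0.000000 + p_m*0.000000 + p_d*0.000000] = 0.000000
  V(2,+2) = exp(-r*dt) * [p_u*0.000000 + p_m*0.000000 + p_d*0.000000] = 0.000000
  V(1,-1) = exp(-r*dt) * [p_u*0.108212 + p_m*0.769796 + p_d*1.997185] = 0.866095
  V(1,+0) = exp(-r*dt) * [p_u*0.000000 + p_m*0.108212 + p_d*0.769796] = 0.202263
  V(1,+1) = exp(-r*dt) * [p_u*0.000000 + p_m*0.000000 + p_d*0.108212] = 0.018359
  V(0,+0) = exp(-r*dt) * [p_u*0.018359 + p_m*0.202263 + p_d*0.866095] = 0.283849

Answer: Price = V(0,0) = 0.2838
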